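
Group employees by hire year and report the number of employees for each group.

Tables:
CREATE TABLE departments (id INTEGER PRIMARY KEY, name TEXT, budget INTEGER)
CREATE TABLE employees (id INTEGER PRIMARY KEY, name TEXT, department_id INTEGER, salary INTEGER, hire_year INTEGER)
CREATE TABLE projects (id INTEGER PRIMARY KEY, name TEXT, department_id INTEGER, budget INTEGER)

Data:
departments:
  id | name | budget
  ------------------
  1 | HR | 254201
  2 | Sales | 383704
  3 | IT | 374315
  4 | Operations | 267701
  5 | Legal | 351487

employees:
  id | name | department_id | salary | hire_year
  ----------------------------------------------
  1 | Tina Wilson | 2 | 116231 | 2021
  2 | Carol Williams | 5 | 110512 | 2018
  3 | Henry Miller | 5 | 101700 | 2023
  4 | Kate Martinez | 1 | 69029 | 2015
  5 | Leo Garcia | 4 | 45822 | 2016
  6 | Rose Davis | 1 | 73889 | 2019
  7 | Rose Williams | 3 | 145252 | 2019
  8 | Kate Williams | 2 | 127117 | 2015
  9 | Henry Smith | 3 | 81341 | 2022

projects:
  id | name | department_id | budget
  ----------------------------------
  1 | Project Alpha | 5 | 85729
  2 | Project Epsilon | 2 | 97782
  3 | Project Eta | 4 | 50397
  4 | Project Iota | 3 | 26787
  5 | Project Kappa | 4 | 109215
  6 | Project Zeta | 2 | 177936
SELECT hire_year, COUNT(*) AS n FROM employees GROUP BY hire_year

Execution result:
hire_year | n
2015 | 2
2016 | 1
2018 | 1
2019 | 2
2021 | 1
2022 | 1
2023 | 1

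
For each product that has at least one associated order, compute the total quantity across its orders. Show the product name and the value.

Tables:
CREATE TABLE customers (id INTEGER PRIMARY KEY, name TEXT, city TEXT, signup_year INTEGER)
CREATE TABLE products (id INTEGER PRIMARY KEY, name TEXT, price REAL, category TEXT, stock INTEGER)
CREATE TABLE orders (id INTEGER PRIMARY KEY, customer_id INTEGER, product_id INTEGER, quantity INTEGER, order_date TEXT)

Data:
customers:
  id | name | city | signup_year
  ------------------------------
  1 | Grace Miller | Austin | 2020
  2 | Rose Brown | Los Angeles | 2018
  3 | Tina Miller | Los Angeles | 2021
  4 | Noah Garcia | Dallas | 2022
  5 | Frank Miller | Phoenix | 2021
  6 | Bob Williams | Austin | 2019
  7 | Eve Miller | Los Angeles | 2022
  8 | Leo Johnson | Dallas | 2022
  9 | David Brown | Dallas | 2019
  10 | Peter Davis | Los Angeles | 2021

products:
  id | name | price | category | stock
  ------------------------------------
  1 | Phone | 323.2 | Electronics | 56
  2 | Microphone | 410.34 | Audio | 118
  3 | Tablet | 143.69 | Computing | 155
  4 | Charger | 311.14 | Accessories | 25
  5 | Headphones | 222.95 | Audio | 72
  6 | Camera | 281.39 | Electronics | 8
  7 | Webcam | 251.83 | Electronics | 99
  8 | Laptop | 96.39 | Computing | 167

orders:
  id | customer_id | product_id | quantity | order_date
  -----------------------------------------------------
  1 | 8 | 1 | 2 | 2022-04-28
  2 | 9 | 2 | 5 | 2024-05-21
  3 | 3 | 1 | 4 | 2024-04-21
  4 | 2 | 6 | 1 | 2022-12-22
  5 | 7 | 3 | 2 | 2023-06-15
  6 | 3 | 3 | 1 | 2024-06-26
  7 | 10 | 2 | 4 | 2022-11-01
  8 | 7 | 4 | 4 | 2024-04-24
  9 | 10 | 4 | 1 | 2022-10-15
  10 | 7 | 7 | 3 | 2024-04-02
SELECT p.name, SUM(c.quantity) AS sum_quantity FROM orders c JOIN products p ON c.product_id = p.id GROUP BY p.id, p.name

Execution result:
name | sum_quantity
Phone | 6
Microphone | 9
Tablet | 3
Charger | 5
Camera | 1
Webcam | 3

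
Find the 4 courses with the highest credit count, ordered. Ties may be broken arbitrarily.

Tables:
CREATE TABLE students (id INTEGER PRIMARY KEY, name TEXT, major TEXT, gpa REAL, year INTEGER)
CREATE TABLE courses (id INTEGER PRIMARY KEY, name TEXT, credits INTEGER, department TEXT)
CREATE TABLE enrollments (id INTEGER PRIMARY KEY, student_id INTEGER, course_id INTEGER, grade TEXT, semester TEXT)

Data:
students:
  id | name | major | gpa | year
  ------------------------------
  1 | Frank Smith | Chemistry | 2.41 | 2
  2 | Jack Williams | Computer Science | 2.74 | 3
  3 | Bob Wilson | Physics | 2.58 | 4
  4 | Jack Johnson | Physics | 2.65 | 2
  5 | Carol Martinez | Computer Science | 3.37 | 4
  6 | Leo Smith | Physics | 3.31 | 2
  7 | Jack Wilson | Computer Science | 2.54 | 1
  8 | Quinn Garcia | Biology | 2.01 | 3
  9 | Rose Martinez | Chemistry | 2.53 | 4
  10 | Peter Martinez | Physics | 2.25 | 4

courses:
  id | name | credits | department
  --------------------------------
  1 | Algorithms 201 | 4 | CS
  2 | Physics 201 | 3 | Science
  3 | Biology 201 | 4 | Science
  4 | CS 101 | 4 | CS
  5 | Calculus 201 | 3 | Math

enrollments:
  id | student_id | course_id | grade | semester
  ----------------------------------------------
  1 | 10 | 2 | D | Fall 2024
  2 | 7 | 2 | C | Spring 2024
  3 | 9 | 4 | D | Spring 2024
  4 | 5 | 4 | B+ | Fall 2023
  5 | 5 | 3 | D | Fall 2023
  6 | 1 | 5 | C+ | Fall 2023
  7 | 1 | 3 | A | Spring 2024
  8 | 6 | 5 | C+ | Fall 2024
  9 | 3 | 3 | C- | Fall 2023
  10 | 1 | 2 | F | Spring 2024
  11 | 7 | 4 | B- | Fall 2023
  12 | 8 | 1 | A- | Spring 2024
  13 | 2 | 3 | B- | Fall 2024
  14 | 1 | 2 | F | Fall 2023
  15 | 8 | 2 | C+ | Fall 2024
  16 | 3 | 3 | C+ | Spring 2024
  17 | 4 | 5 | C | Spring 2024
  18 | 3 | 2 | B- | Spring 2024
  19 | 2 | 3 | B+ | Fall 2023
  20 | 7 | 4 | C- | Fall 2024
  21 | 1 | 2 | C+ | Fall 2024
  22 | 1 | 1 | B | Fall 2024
SELECT name, credits FROM courses ORDER BY credits DESC LIMIT 4

Execution result:
name | credits
Algorithms 201 | 4
Biology 201 | 4
CS 101 | 4
Physics 201 | 3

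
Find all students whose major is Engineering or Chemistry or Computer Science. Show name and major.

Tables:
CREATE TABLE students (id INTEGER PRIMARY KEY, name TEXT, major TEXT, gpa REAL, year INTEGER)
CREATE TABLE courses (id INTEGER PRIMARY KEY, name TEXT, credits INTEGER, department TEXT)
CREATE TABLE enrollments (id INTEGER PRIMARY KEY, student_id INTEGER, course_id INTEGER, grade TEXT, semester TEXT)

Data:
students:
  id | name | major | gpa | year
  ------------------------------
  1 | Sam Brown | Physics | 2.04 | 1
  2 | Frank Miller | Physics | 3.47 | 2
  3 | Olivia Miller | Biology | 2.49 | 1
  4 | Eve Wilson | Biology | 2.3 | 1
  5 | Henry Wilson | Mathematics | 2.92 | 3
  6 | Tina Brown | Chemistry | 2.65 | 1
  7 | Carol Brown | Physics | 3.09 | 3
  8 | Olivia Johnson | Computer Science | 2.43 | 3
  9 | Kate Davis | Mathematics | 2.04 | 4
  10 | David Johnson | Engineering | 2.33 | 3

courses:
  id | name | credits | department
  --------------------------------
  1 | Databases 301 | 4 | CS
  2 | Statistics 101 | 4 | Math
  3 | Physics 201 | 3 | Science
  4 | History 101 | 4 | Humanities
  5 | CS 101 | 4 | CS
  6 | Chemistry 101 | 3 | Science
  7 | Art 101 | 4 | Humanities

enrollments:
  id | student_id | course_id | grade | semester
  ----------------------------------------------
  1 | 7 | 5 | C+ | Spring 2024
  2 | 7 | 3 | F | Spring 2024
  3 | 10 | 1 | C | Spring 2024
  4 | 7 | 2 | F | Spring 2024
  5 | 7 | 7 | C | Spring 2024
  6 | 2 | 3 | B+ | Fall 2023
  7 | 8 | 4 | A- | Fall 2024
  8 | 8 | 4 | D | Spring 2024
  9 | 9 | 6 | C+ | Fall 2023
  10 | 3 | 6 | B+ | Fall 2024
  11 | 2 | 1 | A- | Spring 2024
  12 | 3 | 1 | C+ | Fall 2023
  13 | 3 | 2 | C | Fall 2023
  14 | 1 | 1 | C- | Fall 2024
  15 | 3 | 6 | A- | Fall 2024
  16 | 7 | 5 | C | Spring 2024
SELECT name, major FROM students WHERE major IN ('Engineering', 'Chemistry', 'Computer Science')

Execution result:
name | major
Tina Brown | Chemistry
Olivia Johnson | Computer Science
David Johnson | Engineering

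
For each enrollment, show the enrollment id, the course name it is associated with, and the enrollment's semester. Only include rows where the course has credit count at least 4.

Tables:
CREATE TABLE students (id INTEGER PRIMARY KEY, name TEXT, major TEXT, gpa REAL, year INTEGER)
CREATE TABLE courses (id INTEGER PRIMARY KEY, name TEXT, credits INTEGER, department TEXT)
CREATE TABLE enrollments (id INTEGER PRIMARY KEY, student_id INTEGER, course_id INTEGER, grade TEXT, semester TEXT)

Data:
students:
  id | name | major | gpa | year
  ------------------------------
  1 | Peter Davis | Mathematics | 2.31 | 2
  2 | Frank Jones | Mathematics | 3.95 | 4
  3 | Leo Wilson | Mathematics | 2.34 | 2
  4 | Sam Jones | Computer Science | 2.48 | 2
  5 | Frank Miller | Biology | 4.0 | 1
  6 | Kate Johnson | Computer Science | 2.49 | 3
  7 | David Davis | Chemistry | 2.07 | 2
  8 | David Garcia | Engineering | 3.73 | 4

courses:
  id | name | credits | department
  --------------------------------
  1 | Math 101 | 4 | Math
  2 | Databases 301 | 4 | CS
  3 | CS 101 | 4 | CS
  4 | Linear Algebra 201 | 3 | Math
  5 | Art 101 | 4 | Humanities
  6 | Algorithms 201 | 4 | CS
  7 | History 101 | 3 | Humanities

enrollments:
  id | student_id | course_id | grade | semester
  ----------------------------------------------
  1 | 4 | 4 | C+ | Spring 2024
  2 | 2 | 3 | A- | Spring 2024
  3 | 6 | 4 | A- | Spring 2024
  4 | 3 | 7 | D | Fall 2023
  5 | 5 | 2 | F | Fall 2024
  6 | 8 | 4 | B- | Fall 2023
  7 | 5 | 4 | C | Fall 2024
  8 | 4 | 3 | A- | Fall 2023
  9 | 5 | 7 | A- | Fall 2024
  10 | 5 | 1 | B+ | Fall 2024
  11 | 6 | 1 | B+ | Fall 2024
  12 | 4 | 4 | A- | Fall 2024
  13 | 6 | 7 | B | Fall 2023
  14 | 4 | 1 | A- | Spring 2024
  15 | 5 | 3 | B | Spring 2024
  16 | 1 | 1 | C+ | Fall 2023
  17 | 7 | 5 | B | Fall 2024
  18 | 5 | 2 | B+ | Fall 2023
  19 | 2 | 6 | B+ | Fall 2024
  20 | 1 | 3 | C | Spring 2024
SELECT c.id, p.name AS course, c.semester FROM enrollments c JOIN courses p ON c.course_id = p.id WHERE p.credits >= 4

Execution result:
id | course | semester
2 | CS 101 | Spring 2024
5 | Databases 301 | Fall 2024
8 | CS 101 | Fall 2023
10 | Math 101 | Fall 2024
11 | Math 101 | Fall 2024
14 | Math 101 | Spring 2024
15 | CS 101 | Spring 2024
16 | Math 101 | Fall 2023
17 | Art 101 | Fall 2024
18 | Databases 301 | Fall 2023
19 | Algorithms 201 | Fall 2024
20 | CS 101 | Spring 2024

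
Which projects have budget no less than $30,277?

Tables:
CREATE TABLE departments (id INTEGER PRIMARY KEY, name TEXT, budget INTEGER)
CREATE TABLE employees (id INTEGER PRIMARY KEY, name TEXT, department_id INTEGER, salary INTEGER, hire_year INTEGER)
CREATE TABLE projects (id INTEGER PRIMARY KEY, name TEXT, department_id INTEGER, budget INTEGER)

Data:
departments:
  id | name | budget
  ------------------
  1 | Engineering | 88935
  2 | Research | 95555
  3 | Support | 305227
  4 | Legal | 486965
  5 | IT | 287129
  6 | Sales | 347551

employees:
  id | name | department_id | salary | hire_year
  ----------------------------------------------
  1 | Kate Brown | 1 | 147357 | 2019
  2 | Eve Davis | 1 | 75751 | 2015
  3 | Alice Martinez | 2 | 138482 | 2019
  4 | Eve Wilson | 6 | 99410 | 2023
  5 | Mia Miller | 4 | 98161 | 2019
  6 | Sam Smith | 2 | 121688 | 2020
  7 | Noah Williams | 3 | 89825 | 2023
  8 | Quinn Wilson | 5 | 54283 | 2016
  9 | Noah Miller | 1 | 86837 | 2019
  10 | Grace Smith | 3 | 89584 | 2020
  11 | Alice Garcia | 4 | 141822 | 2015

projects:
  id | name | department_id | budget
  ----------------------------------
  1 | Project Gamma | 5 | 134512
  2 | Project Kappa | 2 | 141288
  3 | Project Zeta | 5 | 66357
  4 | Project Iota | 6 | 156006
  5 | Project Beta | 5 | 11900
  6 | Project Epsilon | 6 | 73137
SELECT name, budget FROM projects WHERE budget >= 30277

Execution result:
name | budget
Project Gamma | 134512
Project Kappa | 141288
Project Zeta | 66357
Project Iota | 156006
Project Epsilon | 73137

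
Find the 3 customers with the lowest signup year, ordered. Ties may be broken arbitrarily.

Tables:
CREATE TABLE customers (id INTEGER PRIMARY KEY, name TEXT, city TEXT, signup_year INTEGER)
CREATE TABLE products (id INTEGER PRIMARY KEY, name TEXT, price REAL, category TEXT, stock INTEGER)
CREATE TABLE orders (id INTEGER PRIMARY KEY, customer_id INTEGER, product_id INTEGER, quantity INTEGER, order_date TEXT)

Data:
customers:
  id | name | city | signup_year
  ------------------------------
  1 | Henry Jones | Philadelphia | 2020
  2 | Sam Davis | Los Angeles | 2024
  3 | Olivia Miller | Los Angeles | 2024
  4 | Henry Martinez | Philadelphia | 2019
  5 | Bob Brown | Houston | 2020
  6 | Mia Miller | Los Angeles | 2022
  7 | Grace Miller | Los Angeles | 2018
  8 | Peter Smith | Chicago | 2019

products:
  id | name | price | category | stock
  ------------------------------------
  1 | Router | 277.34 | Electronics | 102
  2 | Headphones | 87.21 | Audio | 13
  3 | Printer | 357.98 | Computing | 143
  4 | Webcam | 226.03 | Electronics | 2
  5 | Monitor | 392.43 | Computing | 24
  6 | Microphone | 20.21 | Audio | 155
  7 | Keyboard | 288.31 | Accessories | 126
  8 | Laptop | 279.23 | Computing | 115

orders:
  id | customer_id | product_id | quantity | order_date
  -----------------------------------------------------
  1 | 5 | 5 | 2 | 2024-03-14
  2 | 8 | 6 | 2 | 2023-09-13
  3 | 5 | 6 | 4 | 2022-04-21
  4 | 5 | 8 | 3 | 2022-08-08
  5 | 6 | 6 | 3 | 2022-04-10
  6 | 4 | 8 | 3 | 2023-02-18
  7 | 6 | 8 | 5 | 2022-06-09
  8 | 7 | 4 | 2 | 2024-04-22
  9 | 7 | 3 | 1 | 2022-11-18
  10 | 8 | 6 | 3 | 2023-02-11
SELECT name, signup_year FROM customers ORDER BY signup_year ASC LIMIT 3

Execution result:
name | signup_year
Grace Miller | 2018
Henry Martinez | 2019
Peter Smith | 2019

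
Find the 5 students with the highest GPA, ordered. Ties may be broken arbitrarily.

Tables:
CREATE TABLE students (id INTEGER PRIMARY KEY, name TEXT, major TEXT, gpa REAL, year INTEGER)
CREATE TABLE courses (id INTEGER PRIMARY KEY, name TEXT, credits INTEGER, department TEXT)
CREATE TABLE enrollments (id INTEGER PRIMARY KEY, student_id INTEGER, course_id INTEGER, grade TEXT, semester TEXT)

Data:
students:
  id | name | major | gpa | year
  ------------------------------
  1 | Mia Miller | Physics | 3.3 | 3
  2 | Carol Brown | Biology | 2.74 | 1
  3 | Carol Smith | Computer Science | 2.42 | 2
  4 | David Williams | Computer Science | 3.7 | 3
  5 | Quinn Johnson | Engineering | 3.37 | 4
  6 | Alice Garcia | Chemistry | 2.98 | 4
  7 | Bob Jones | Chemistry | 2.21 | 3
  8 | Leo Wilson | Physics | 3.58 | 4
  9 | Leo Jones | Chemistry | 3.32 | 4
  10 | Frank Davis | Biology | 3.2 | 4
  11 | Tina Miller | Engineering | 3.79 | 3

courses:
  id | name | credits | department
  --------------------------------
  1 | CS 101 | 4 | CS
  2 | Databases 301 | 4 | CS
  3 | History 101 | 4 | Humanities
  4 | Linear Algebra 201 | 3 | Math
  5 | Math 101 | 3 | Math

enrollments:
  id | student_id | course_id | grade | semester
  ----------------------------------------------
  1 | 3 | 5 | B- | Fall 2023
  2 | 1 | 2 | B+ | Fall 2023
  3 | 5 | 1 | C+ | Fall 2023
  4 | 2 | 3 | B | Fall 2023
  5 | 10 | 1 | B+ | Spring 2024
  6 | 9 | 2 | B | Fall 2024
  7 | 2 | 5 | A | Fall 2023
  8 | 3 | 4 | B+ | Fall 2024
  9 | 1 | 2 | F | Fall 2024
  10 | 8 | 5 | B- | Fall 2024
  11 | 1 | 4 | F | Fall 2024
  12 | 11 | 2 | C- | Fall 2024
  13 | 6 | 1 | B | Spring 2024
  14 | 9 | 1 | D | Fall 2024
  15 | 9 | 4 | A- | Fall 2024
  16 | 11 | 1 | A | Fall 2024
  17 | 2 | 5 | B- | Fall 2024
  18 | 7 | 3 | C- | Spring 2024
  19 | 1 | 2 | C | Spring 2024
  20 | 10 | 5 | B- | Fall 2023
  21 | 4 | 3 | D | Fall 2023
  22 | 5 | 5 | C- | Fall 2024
SELECT name, gpa FROM students ORDER BY gpa DESC LIMIT 5

Execution result:
name | gpa
Tina Miller | 3.79
David Williams | 3.70
Leo Wilson | 3.58
Quinn Johnson | 3.37
Leo Jones | 3.32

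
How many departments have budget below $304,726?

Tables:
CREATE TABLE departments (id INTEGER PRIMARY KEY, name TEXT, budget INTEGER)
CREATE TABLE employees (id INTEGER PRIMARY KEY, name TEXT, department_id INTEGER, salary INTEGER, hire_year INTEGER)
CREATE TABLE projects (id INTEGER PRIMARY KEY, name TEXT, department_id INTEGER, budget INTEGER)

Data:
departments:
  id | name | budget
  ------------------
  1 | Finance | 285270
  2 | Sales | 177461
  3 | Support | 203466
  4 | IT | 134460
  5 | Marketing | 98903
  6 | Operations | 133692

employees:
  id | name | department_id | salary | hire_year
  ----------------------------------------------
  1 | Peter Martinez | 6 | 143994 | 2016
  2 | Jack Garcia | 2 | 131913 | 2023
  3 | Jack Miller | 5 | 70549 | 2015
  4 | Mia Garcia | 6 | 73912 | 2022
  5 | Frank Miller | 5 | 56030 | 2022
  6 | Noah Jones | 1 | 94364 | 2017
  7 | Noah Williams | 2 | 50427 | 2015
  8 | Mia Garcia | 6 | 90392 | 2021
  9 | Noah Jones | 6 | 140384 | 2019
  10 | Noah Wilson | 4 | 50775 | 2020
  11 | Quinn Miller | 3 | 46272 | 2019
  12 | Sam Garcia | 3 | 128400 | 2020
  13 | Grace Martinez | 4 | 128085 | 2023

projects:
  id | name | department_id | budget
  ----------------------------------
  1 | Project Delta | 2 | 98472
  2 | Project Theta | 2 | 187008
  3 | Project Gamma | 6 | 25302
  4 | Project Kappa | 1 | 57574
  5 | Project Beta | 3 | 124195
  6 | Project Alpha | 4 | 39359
SELECT COUNT(*) FROM departments WHERE budget < 304726

Execution result:
6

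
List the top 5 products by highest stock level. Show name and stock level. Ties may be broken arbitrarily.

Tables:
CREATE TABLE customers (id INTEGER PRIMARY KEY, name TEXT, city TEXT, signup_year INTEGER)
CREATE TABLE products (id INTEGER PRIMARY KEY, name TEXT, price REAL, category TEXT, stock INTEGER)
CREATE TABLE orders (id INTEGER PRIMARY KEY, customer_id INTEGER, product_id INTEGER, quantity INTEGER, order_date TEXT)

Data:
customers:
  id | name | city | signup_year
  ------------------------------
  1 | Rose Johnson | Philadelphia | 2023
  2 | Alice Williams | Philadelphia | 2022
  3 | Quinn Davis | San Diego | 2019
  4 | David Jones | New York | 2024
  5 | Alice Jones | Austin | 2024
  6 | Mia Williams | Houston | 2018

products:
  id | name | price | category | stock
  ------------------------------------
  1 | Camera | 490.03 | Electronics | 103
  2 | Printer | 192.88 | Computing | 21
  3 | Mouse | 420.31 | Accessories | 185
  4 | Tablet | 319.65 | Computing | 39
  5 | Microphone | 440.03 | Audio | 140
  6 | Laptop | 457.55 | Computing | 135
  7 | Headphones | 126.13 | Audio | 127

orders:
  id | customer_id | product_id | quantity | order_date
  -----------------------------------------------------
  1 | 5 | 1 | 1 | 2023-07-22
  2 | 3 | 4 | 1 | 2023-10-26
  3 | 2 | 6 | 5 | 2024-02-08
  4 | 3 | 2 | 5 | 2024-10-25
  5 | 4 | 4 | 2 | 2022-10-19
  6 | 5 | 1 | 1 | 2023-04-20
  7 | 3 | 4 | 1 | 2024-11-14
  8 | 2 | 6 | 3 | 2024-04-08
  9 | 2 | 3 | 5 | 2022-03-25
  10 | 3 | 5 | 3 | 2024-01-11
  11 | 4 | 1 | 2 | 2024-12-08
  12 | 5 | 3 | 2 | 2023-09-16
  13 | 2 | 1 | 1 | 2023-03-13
SELECT name, stock FROM products ORDER BY stock DESC LIMIT 5

Execution result:
name | stock
Mouse | 185
Microphone | 140
Laptop | 135
Headphones | 127
Camera | 103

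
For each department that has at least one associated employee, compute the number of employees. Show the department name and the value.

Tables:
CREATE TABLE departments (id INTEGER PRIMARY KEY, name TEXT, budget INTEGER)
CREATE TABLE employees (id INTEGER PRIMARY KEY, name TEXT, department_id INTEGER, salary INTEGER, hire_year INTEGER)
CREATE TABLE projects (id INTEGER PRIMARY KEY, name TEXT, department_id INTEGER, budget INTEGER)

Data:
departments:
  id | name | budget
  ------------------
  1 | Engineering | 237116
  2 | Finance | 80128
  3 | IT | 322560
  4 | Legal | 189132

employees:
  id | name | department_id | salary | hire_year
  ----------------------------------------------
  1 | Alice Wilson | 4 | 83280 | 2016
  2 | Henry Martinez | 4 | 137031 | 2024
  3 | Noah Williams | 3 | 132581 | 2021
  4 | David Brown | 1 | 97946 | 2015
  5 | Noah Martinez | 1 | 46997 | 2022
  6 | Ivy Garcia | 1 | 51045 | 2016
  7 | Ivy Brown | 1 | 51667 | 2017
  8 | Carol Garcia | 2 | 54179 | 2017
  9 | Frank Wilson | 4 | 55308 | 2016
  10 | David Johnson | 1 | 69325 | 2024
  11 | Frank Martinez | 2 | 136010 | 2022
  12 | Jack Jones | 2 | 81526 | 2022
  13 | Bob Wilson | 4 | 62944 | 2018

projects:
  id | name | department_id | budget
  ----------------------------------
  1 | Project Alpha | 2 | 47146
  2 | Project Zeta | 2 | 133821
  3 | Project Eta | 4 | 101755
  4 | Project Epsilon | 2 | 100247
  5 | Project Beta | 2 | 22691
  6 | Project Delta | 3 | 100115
SELECT p.name, COUNT(*) AS n FROM employees c JOIN departments p ON c.department_id = p.id GROUP BY p.id, p.name

Execution result:
name | n
Engineering | 5
Finance | 3
IT | 1
Legal | 4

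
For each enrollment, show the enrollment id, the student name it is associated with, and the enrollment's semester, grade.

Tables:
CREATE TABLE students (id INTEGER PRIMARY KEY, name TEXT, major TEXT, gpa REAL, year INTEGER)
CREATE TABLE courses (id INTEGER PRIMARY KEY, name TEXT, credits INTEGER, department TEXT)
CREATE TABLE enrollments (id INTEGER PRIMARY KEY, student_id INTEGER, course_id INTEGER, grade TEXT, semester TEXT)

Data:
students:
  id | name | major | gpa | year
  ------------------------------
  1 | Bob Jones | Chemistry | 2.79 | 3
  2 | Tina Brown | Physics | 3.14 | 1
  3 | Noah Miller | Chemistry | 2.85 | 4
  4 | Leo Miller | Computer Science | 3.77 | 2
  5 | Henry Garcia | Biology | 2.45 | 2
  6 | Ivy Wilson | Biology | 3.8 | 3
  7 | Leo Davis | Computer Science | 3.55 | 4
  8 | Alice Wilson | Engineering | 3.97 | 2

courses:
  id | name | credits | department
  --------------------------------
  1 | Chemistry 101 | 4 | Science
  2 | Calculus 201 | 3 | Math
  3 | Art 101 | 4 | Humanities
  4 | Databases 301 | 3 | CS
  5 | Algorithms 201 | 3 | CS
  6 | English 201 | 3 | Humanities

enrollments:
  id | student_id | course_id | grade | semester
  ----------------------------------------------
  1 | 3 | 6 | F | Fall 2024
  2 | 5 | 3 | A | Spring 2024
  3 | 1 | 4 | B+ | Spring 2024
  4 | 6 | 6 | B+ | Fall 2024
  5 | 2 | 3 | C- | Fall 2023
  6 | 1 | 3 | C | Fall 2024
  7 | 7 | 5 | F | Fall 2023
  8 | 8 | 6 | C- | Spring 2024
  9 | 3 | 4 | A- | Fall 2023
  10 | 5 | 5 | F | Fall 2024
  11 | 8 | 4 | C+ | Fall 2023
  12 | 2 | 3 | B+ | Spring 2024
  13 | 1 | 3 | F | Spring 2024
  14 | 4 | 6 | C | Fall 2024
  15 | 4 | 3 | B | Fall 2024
SELECT c.id, p.name AS student, c.semester, c.grade FROM enrollments c JOIN students p ON c.student_id = p.id

Execution result:
id | student | semester | grade
1 | Noah Miller | Fall 2024 | F
2 | Henry Garcia | Spring 2024 | A
3 | Bob Jones | Spring 2024 | B+
4 | Ivy Wilson | Fall 2024 | B+
5 | Tina Brown | Fall 2023 | C-
6 | Bob Jones | Fall 2024 | C
7 | Leo Davis | Fall 2023 | F
8 | Alice Wilson | Spring 2024 | C-
9 | Noah Miller | Fall 2023 | A-
10 | Henry Garcia | Fall 2024 | F
11 | Alice Wilson | Fall 2023 | C+
12 | Tina Brown | Spring 2024 | B+
13 | Bob Jones | Spring 2024 | F
14 | Leo Miller | Fall 2024 | C
15 | Leo Miller | Fall 2024 | B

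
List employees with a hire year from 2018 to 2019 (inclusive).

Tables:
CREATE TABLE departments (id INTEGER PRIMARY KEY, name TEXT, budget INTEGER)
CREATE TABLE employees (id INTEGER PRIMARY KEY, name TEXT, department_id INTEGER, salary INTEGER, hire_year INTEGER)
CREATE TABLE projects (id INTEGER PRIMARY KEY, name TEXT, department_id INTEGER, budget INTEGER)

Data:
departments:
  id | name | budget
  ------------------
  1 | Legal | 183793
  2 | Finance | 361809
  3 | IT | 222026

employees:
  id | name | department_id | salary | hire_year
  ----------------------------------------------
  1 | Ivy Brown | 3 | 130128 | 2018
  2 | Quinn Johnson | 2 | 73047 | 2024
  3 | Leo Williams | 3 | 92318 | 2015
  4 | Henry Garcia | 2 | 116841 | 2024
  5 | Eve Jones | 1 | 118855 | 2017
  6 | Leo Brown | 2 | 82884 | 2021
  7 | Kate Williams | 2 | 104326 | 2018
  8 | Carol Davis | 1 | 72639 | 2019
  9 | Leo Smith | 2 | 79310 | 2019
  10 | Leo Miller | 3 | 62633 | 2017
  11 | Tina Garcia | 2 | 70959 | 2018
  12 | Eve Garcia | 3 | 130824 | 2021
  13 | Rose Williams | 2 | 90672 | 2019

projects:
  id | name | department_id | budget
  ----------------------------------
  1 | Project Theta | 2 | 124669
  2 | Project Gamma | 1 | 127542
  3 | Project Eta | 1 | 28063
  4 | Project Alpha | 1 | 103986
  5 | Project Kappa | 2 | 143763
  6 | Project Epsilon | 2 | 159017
SELECT name, hire_year FROM employees WHERE hire_year BETWEEN 2018 AND 2019

Execution result:
name | hire_year
Ivy Brown | 2018
Kate Williams | 2018
Carol Davis | 2019
Leo Smith | 2019
Tina Garcia | 2018
Rose Williams | 2019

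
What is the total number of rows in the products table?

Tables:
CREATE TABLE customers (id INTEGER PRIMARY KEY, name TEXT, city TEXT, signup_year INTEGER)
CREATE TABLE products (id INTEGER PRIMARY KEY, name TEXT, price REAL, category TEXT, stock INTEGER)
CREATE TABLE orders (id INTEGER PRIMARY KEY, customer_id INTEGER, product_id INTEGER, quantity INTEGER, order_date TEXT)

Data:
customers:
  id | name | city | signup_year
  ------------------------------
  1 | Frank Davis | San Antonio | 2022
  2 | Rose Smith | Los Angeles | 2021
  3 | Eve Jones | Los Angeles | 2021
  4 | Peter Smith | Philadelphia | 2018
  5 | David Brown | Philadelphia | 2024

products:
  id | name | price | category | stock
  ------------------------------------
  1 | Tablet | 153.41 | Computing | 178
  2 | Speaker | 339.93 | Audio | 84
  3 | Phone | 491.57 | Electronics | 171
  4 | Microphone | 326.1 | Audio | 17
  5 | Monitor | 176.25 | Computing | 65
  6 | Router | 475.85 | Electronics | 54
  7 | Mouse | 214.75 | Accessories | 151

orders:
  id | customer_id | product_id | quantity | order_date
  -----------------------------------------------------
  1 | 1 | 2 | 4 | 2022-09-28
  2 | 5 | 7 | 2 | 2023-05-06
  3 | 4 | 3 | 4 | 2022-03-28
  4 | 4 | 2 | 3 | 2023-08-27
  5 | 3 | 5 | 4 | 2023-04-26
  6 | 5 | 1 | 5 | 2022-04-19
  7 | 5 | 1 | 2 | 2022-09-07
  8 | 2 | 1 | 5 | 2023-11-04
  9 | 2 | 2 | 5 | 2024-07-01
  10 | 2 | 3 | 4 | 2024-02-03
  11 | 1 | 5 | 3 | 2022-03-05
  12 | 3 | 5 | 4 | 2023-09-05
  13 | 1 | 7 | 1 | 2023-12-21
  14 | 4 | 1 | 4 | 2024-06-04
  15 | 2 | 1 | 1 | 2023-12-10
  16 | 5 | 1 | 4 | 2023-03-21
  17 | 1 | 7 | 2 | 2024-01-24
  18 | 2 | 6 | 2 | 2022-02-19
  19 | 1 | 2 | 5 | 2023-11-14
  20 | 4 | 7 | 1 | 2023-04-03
SELECT COUNT(*) FROM products

Execution result:
7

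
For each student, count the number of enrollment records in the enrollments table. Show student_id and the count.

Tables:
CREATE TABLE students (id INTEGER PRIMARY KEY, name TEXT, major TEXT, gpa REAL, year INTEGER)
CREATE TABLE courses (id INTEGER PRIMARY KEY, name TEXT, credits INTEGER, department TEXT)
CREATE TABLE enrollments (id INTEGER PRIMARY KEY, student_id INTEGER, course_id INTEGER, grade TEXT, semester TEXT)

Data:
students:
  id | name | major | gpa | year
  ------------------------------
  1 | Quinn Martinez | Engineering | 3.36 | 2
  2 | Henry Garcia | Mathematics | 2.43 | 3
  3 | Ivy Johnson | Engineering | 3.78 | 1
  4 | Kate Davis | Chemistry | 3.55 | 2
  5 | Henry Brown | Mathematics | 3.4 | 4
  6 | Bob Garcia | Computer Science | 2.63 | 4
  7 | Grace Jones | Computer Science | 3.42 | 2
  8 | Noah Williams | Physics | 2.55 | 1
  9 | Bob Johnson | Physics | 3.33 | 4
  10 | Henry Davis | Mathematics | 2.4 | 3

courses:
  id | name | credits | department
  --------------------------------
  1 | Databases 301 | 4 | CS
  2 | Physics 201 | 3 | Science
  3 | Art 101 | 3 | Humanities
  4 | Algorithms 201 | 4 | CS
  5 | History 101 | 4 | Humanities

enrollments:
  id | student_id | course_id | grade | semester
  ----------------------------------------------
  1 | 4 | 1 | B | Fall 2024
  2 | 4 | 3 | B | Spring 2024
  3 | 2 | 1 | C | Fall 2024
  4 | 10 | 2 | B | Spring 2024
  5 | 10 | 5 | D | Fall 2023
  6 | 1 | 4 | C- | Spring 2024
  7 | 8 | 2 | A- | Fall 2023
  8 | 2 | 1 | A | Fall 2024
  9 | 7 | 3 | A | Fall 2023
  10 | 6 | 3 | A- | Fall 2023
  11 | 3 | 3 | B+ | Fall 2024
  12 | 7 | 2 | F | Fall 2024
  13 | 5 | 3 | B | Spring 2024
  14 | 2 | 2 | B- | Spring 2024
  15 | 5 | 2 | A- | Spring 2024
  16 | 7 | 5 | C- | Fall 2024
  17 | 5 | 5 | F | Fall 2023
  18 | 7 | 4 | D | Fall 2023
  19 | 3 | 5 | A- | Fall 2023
SELECT student_id, COUNT(*) AS enrollment_count FROM enrollments GROUP BY student_id

Execution result:
student_id | enrollment_count
1 | 1
2 | 3
3 | 2
4 | 2
5 | 3
6 | 1
7 | 4
8 | 1
10 | 2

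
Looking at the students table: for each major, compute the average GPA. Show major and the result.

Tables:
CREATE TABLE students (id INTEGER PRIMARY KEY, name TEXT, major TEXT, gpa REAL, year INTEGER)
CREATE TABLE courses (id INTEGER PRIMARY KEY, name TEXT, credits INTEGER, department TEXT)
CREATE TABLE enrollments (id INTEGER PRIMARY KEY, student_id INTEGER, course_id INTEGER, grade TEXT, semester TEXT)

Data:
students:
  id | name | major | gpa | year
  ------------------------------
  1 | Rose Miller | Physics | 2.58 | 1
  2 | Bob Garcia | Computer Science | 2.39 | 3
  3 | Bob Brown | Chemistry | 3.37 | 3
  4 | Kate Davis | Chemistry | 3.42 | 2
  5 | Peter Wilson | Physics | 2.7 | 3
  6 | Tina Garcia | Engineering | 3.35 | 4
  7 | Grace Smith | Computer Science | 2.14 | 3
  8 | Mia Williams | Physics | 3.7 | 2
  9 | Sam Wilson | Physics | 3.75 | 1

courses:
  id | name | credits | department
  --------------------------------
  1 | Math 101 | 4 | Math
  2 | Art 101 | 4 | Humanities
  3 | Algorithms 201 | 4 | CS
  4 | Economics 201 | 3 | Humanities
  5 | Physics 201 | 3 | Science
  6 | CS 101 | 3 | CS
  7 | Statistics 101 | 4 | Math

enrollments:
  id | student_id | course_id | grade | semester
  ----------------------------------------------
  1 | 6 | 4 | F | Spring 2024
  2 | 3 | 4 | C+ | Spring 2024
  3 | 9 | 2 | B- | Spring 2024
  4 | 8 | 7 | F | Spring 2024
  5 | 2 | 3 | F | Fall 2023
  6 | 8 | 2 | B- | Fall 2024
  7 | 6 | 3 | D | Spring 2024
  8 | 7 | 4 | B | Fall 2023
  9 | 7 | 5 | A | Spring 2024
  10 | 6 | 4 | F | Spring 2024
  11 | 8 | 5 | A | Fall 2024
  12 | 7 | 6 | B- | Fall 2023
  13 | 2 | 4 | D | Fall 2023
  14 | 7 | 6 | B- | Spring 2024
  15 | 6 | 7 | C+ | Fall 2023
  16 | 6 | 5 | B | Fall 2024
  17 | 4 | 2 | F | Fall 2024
SELECT major, AVG(gpa) AS avg_gpa FROM students GROUP BY major

Execution result:
major | avg_gpa
Chemistry | 3.40
Computer Science | 2.27
Engineering | 3.35
Physics | 3.18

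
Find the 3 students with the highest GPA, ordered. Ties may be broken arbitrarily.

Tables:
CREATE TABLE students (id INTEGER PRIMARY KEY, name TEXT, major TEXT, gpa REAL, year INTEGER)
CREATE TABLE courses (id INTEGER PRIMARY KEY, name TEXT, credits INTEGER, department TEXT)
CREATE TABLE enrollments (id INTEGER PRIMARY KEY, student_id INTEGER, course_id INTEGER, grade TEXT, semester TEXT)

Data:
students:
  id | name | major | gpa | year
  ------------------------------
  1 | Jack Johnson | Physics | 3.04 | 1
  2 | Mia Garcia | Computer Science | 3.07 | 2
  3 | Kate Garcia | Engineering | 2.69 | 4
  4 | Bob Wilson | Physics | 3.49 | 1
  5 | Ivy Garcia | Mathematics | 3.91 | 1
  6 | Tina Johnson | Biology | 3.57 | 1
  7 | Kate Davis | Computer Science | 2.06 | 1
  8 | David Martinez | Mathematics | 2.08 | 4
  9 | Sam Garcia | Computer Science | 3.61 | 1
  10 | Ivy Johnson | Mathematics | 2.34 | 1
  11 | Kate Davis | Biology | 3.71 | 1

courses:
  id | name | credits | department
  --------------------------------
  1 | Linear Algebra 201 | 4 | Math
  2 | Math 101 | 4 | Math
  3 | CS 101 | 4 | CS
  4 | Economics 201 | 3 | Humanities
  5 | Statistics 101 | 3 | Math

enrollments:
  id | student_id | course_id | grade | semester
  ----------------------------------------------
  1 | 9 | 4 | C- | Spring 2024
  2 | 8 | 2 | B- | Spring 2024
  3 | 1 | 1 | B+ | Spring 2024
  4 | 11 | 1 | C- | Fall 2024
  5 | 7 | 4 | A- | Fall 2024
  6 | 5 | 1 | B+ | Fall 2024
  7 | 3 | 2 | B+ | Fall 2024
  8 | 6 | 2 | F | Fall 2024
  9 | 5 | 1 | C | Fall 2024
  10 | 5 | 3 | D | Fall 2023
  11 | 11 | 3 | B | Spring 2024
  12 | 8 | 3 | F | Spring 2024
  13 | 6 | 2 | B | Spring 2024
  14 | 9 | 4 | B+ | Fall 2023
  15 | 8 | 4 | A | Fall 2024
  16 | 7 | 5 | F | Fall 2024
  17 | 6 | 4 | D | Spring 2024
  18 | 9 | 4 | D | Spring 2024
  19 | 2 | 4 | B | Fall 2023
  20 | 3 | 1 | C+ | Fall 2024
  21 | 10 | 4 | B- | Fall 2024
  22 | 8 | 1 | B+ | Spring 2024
SELECT name, gpa FROM students ORDER BY gpa DESC LIMIT 3

Execution result:
name | gpa
Ivy Garcia | 3.91
Kate Davis | 3.71
Sam Garcia | 3.61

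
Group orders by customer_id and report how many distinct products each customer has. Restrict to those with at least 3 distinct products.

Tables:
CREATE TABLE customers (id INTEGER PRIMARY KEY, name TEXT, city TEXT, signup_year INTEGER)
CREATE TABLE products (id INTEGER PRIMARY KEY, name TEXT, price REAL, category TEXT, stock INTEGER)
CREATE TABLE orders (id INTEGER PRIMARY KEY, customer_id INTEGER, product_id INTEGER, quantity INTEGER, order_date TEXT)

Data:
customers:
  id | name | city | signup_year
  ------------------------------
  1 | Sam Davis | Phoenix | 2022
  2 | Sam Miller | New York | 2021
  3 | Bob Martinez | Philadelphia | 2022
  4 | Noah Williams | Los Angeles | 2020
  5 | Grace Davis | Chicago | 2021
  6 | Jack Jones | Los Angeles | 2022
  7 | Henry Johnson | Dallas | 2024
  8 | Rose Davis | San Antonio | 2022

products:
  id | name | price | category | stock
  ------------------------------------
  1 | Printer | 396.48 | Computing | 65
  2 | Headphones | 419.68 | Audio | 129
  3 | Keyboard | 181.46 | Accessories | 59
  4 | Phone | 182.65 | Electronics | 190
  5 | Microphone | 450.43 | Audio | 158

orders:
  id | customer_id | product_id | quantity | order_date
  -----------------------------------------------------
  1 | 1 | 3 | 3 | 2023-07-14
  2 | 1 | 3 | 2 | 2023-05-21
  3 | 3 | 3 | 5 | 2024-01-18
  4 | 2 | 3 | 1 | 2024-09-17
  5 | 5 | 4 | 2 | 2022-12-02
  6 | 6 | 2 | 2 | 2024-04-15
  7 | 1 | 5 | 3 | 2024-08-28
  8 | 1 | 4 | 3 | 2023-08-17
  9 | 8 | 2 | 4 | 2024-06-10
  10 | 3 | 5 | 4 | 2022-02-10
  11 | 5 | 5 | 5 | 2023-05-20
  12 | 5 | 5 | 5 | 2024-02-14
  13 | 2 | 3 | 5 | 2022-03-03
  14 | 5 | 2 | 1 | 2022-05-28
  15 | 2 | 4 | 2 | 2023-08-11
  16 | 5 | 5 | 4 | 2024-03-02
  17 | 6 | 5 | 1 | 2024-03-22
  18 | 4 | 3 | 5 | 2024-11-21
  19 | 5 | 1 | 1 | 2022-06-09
SELECT customer_id, COUNT(DISTINCT product_id) AS distinct_product_count FROM orders GROUP BY customer_id HAVING COUNT(DISTINCT product_id) >= 3

Execution result:
customer_id | distinct_product_count
1 | 3
5 | 4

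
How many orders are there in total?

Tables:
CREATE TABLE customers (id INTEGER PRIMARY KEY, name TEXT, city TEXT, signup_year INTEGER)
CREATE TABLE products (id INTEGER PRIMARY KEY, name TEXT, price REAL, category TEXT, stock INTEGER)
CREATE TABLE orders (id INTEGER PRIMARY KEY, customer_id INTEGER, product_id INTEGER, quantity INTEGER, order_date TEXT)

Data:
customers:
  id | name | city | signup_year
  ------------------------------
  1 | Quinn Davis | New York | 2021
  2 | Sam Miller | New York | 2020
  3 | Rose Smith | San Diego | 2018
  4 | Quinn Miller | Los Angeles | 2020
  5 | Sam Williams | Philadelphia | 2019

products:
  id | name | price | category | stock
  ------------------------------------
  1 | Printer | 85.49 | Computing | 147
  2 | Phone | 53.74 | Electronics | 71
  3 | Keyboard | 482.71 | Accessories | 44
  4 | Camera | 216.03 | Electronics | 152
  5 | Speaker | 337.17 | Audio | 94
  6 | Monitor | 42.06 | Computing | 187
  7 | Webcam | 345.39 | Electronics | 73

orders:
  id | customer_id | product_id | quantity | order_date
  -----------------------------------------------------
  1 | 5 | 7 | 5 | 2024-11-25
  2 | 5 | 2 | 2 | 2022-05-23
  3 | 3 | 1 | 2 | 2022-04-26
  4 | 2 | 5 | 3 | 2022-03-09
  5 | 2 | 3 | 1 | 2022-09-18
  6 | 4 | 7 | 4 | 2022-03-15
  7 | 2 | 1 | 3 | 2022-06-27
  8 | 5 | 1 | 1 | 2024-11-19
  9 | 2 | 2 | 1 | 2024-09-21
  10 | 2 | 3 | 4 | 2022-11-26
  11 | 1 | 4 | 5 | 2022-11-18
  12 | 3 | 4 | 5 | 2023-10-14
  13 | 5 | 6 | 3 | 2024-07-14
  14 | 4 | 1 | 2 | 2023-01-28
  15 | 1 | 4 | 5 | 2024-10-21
SELECT COUNT(*) FROM orders

Execution result:
15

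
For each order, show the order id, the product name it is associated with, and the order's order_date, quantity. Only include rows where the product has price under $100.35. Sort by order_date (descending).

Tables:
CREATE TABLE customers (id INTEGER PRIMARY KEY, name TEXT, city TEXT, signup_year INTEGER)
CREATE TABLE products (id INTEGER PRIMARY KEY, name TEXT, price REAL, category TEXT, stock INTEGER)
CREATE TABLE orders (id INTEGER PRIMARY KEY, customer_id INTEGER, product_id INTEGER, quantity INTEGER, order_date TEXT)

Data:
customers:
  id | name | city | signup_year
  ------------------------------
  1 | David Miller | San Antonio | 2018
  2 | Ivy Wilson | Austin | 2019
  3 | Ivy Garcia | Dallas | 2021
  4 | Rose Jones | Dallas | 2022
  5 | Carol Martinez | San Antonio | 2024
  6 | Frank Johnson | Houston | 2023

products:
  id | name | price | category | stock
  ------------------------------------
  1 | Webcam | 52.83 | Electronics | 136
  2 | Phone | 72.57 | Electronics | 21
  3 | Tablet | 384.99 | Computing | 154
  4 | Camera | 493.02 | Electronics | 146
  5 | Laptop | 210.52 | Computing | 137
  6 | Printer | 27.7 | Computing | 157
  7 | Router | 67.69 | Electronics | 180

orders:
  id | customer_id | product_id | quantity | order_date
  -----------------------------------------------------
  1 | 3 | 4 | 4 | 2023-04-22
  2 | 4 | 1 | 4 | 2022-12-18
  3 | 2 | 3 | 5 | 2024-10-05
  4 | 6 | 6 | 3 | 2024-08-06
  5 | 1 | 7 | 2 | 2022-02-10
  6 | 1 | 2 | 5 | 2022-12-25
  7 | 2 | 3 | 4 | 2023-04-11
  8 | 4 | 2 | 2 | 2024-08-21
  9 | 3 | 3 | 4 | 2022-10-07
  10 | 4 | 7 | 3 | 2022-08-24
SELECT c.id, p.name AS product, c.order_date, c.quantity FROM orders c JOIN products p ON c.product_id = p.id WHERE p.price < 100.35 ORDER BY c.order_date DESC

Execution result:
id | product | order_date | quantity
8 | Phone | 2024-08-21 | 2
4 | Printer | 2024-08-06 | 3
6 | Phone | 2022-12-25 | 5
2 | Webcam | 2022-12-18 | 4
10 | Router | 2022-08-24 | 3
5 | Router | 2022-02-10 | 2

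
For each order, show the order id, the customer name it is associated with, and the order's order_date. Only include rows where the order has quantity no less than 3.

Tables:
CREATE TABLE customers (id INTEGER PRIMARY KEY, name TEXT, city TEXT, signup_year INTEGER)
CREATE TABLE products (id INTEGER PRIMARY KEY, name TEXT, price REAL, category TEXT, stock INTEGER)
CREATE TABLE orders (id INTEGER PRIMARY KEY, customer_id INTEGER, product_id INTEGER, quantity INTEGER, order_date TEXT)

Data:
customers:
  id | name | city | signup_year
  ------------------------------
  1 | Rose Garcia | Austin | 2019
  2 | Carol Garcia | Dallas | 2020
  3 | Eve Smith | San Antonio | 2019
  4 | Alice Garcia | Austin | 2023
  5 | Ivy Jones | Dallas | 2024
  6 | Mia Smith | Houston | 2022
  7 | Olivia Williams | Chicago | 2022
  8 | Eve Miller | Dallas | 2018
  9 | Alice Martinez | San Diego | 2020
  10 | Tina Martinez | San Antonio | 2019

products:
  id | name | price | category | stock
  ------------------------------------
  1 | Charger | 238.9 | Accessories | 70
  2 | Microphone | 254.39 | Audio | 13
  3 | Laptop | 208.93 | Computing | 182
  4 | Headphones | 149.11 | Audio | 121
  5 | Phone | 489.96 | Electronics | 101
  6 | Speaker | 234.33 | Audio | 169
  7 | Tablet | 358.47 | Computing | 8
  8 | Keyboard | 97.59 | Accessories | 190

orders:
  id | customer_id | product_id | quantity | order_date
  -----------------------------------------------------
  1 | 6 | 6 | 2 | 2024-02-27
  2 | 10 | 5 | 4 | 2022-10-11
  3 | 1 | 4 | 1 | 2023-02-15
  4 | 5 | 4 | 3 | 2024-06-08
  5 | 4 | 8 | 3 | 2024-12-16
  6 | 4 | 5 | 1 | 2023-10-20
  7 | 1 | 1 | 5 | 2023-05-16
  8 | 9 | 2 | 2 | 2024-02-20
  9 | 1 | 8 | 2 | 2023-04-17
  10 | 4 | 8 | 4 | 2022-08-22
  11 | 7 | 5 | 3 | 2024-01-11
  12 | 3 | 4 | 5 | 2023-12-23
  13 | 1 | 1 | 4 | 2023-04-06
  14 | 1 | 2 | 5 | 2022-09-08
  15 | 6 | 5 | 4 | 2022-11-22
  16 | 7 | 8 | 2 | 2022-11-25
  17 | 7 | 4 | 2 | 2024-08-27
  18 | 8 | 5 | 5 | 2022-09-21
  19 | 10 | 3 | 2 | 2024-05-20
SELECT c.id, p.name AS customer, c.order_date FROM orders c JOIN customers p ON c.customer_id = p.id WHERE c.quantity >= 3

Execution result:
id | customer | order_date
2 | Tina Martinez | 2022-10-11
4 | Ivy Jones | 2024-06-08
5 | Alice Garcia | 2024-12-16
7 | Rose Garcia | 2023-05-16
10 | Alice Garcia | 2022-08-22
11 | Olivia Williams | 2024-01-11
12 | Eve Smith | 2023-12-23
13 | Rose Garcia | 2023-04-06
14 | Rose Garcia | 2022-09-08
15 | Mia Smith | 2022-11-22
18 | Eve Miller | 2022-09-21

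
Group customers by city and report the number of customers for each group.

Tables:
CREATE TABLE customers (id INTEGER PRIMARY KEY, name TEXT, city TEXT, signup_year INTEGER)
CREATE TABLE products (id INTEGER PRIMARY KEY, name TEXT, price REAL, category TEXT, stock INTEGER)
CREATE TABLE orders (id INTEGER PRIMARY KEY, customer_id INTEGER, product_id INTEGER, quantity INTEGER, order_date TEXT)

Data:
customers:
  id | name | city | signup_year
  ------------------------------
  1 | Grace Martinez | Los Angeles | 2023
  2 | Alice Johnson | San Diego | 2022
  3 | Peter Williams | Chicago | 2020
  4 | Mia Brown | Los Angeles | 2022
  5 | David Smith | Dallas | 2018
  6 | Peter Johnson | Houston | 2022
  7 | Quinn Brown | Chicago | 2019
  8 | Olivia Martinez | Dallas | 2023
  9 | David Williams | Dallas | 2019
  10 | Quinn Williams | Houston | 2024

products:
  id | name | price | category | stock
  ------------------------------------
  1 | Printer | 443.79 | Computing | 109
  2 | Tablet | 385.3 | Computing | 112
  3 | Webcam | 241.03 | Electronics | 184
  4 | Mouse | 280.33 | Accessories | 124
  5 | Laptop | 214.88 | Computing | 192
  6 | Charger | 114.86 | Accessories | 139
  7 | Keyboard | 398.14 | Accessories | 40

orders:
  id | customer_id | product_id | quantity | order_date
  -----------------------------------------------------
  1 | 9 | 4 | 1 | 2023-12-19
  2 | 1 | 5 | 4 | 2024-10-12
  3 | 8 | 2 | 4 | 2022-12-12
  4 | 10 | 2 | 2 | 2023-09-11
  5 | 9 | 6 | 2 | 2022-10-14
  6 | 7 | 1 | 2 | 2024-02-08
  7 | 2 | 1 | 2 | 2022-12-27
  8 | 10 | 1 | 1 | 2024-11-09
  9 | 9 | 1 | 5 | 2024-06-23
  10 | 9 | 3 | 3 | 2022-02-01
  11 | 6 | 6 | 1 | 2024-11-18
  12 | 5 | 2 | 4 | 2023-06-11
SELECT city, COUNT(*) AS n FROM customers GROUP BY city

Execution result:
city | n
Chicago | 2
Dallas | 3
Houston | 2
Los Angeles | 2
San Diego | 1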